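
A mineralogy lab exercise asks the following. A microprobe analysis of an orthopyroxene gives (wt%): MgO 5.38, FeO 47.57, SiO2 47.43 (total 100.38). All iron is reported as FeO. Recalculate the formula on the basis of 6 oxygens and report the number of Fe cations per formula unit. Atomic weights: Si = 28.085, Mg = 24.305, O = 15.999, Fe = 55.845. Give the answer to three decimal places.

MgO (M=40.304): mol = 0.13349; Mg = 0.13349, O = 0.13349.
FeO (M=71.844): mol = 0.66213; Fe = 0.66213, O = 0.66213.
SiO2 (M=60.083): mol = 0.78941; Si = 0.78941, O = 1.57882.
ΣO = 2.37444; factor = 6/ΣO = 2.52691.
Fe apfu = 0.66213 × 2.52691 = 1.673.

1.673 Fe apfu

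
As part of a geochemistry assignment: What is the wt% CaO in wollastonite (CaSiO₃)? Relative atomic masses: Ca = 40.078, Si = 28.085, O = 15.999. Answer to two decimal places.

48.28 wt%

Molar mass of CaSiO₃ = 1·40.078 + 1·28.085 + 3·15.999 = 116.160 g/mol.
Each formula unit contains 1 Ca, equivalent to 1/1 = 1.0000 mol CaO.
M(CaO) = 1×40.078 + 1×15.999 = 56.077 g/mol.
Mass of CaO per formula unit = 1.0000 × 56.077 = 56.077 g.
CaO wt% = 56.077 / 116.160 × 100 = 48.28%.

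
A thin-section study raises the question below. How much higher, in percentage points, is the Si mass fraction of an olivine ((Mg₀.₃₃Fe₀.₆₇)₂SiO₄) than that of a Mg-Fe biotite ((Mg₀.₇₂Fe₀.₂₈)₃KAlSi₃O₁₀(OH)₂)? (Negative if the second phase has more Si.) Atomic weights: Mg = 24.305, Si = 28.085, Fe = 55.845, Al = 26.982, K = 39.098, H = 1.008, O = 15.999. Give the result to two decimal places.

-3.64 percentage points

Si in (Mg₀.₃₃Fe₀.₆₇)₂SiO₄: molar mass 182.955 g/mol; 1×28.085 = 28.085 g → 15.35 wt%.
Si in (Mg₀.₇₂Fe₀.₂₈)₃KAlSi₃O₁₀(OH)₂: molar mass 443.748 g/mol; 3×28.085 = 84.255 g → 18.99 wt%.
Difference = 15.35 − 18.99 = -3.64 percentage points.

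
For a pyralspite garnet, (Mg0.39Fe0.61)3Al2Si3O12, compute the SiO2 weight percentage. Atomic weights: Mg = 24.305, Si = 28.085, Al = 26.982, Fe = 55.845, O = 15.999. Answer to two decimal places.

39.11 wt%

Formula mass = 460.840 g/mol.
3 Si → 3.0000 mol SiO2 per formula unit; M(SiO2) = 60.083, so SiO2 mass = 180.249 g.
180.249/460.840 × 100 = 39.11 wt%.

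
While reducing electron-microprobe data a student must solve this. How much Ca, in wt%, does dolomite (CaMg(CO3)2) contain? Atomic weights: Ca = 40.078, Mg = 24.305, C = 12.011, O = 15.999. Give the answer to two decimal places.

21.73 wt%

M(CaMg(CO3)2) = 184.399 g/mol.
Ca contributes 1 × 40.078 = 40.078 g per mole.
40.078/184.399 = 0.2173 → 21.73%.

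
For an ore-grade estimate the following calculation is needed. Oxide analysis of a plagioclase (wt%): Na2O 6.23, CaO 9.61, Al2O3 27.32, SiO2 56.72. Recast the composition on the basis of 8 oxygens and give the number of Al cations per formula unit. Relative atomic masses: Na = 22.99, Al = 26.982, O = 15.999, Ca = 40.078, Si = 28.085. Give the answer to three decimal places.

1.447 Al apfu

Na2O: 6.23/61.979 = 0.10052 mol → 0.20104 mol Na, 0.10052 mol O.
CaO: 9.61/56.077 = 0.17137 mol → 0.17137 mol Ca, 0.17137 mol O.
Al2O3: 27.32/101.961 = 0.26795 mol → 0.53590 mol Al, 0.80385 mol O.
SiO2: 56.72/60.083 = 0.94403 mol → 0.94403 mol Si, 1.88806 mol O.
Total oxygen = 2.96380 mol. Normalization factor = 8/2.96380 = 2.69924.
Al per 8 O = 0.53590 × 2.69924 = 1.447.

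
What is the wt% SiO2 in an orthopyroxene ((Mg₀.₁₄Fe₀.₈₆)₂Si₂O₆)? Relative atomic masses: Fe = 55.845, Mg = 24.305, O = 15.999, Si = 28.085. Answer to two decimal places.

M((Mg₀.₁₄Fe₀.₈₆)₂Si₂O₆) = 255.023 g/mol; M(SiO2) = 60.083 g/mol.
Moles SiO2 per formula unit = 2 Si ÷ 1 = 2.0000.
SiO2 fraction = (2.0000 × 60.083) / 255.023 = 120.166/255.023 = 0.4712.

47.12 wt%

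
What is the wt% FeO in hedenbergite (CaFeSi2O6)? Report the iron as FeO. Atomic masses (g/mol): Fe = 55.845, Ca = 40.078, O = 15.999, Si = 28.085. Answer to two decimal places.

28.96 wt%

Molar mass of CaFeSi2O6 = 1*40.078 + 1*55.845 + 2*28.085 + 6*15.999 = 248.087 g/mol.
Each formula unit contains 1 Fe, equivalent to 1/1 = 1.0000 mol FeO.
M(FeO) = 1×55.845 + 1×15.999 = 71.844 g/mol.
Mass of FeO per formula unit = 1.0000 × 71.844 = 71.844 g.
FeO wt% = 71.844 / 248.087 × 100 = 28.96%.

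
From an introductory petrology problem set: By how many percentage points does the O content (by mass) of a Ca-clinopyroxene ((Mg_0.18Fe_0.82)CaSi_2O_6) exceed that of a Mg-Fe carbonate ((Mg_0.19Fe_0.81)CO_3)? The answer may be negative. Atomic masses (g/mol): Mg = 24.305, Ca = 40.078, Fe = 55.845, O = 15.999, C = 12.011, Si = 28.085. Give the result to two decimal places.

O in (Mg_0.18Fe_0.82)CaSi_2O_6: molar mass 242.410 g/mol; 6×15.999 = 95.994 g → 39.60 wt%.
O in (Mg_0.19Fe_0.81)CO_3: molar mass 109.860 g/mol; 3×15.999 = 47.997 g → 43.69 wt%.
Difference = 39.60 − 43.69 = -4.09 percentage points.

-4.09 percentage points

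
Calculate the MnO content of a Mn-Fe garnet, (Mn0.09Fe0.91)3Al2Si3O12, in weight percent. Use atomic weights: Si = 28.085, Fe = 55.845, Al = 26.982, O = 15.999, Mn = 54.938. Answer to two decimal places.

M((Mn0.09Fe0.91)3Al2Si3O12) = 497.497 g/mol; M(MnO) = 70.937 g/mol.
Moles MnO per formula unit = 0.27 Mn ÷ 1 = 0.2700.
MnO fraction = (0.2700 × 70.937) / 497.497 = 19.153/497.497 = 0.0385.

3.85 wt%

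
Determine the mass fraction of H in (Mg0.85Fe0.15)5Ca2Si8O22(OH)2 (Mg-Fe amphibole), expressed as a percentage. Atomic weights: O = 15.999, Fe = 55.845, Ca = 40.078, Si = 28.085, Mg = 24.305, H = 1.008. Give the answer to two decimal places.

Molar mass of (Mg0.85Fe0.15)5Ca2Si8O22(OH)2: 4.25·24.305 + 0.75·55.845 + 2·40.078 + 8·28.085 + 24·15.999 + 2·1.008 = 836.008 g/mol.
Mass of H per formula unit: 2 × 1.008 = 2.016 g.
Weight fraction H = 2.016 / 836.008 = 0.0024.

0.24 mass %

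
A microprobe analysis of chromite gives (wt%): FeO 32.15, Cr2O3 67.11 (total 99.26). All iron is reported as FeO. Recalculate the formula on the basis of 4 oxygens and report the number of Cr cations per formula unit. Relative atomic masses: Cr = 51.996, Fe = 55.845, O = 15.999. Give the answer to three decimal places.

1.993 Cr apfu

FeO: 32.15/71.844 = 0.44750 mol → 0.44750 mol Fe, 0.44750 mol O.
Cr2O3: 67.11/151.989 = 0.44155 mol → 0.88310 mol Cr, 1.32465 mol O.
Total oxygen = 1.77215 mol. Normalization factor = 4/1.77215 = 2.25715.
Cr per 4 O = 0.88310 × 2.25715 = 1.993.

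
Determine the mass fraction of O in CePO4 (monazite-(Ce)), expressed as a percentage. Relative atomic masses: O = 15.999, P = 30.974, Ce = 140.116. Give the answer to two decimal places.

M(CePO4) = 235.086 g/mol.
O contributes 4 × 15.999 = 63.996 g per mole.
63.996/235.086 = 0.2722 → 27.22%.

27.22 wt%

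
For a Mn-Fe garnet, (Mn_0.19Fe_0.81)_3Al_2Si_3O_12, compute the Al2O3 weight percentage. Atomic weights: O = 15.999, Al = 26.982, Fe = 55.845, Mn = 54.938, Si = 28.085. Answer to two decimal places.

20.51 wt%

M((Mn_0.19Fe_0.81)_3Al_2Si_3O_12) = 497.225 g/mol; M(Al2O3) = 101.961 g/mol.
Moles Al2O3 per formula unit = 2 Al ÷ 2 = 1.0000.
Al2O3 fraction = (1.0000 × 101.961) / 497.225 = 101.961/497.225 = 0.2051.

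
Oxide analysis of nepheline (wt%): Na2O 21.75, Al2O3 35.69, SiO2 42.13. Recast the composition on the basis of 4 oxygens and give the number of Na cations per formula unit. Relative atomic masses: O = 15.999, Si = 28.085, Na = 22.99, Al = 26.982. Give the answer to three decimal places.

1.001 Na apfu

Na2O (M=61.979): mol = 0.35093; Na = 0.70186, O = 0.35093.
Al2O3 (M=101.961): mol = 0.35004; Al = 0.70008, O = 1.05012.
SiO2 (M=60.083): mol = 0.70120; Si = 0.70120, O = 1.40240.
ΣO = 2.80345; factor = 4/ΣO = 1.42681.
Na apfu = 0.70186 × 1.42681 = 1.001.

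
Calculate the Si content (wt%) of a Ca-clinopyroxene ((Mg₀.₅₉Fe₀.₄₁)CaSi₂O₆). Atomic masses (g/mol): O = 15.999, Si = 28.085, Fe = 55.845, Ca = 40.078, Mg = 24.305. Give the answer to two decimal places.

Formula mass = 0.59*24.305 + 0.41*55.845 + 1*40.078 + 2*28.085 + 6*15.999 = 229.478 g/mol, of which 56.170 g is Si.
So Si makes up 56.170/229.478 = 0.2448 of the mass, i.e. 24.48%.

24.48 wt%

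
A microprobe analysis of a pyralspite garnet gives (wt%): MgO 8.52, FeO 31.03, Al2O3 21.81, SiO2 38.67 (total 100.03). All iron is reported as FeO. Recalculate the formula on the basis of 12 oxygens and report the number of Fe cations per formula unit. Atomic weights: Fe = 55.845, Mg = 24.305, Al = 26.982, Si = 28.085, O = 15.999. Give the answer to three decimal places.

MgO (M=40.304): mol = 0.21139; Mg = 0.21139, O = 0.21139.
FeO (M=71.844): mol = 0.43191; Fe = 0.43191, O = 0.43191.
Al2O3 (M=101.961): mol = 0.21391; Al = 0.42782, O = 0.64173.
SiO2 (M=60.083): mol = 0.64361; Si = 0.64361, O = 1.28722.
ΣO = 2.57225; factor = 12/ΣO = 4.66518.
Fe apfu = 0.43191 × 4.66518 = 2.015.

2.015 Fe apfu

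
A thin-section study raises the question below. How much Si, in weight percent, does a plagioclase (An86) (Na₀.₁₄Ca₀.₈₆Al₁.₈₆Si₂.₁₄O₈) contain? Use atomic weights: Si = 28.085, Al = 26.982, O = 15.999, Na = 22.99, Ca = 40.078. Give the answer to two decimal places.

21.78 weight percent

Molar mass of Na₀.₁₄Ca₀.₈₆Al₁.₈₆Si₂.₁₄O₈: 0.14×22.99 + 0.86×40.078 + 1.86×26.982 + 2.14×28.085 + 8×15.999 = 275.966 g/mol.
Mass of Si per formula unit: 2.14 × 28.085 = 60.102 g.
Weight fraction Si = 60.102 / 275.966 = 0.2178.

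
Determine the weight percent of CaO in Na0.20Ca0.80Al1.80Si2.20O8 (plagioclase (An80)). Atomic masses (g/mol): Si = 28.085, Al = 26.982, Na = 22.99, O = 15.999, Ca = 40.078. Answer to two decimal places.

Formula mass = 275.007 g/mol.
0.80 Ca → 0.8000 mol CaO per formula unit; M(CaO) = 56.077, so CaO mass = 44.862 g.
44.862/275.007 × 100 = 16.31 wt%.

16.31 wt%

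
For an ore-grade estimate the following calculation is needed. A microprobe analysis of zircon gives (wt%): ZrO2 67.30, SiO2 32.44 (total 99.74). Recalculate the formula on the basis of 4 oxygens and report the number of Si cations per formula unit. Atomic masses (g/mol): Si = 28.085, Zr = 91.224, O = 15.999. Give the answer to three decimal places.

0.994 Si apfu

ZrO2 (M=123.222): mol = 0.54617; Zr = 0.54617, O = 1.09234.
SiO2 (M=60.083): mol = 0.53992; Si = 0.53992, O = 1.07984.
ΣO = 2.17218; factor = 4/ΣO = 1.84147.
Si apfu = 0.53992 × 1.84147 = 0.994.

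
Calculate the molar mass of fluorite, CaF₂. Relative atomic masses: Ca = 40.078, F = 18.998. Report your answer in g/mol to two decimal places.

M = 1(40.078) + 2(18.998)

78.07 g/mol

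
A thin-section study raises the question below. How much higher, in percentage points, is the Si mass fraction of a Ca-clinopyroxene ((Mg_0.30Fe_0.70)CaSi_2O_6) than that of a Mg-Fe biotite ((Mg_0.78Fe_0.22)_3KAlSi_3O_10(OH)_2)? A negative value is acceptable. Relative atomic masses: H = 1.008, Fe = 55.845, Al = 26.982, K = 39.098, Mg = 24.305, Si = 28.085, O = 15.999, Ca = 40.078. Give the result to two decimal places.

First mineral: 56.170 g Si in 238.625 g formula = 23.54 wt% Si.
Second mineral: 84.255 g Si in 438.070 g formula = 19.23 wt% Si.
23.54% − 19.23% gives a difference of 4.31 percentage points.

4.31 percentage points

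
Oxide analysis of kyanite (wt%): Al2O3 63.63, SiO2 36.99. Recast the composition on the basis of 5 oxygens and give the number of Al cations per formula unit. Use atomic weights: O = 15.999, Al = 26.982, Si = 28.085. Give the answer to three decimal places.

2.011 Al apfu

63.63 wt% Al2O3 ÷ 101.961 g/mol = 0.62406 mol, giving 1.24812 Al and 1.87218 O.
36.99 wt% SiO2 ÷ 60.083 g/mol = 0.61565 mol, giving 0.61565 Si and 1.23130 O.
Oxygen sums to 3.10348; scaling by 5/3.10348 = 1.61109 puts the formula on 5 O.
Al: 1.24812 × 1.61109 = 2.011 atoms per formula unit.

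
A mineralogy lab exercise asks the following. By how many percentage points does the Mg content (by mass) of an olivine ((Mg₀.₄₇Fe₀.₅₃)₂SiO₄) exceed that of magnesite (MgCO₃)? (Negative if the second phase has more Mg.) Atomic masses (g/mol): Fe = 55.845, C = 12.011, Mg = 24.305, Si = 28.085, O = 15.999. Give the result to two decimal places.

-15.71 percentage points

First mineral: 22.847 g Mg in 174.123 g formula = 13.12 wt% Mg.
Second mineral: 24.305 g Mg in 84.313 g formula = 28.83 wt% Mg.
13.12% − 28.83% gives a difference of -15.71 percentage points.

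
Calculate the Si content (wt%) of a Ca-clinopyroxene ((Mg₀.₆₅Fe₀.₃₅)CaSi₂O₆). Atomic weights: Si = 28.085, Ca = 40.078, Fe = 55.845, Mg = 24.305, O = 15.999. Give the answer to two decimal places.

24.68 wt%

Molar mass of (Mg₀.₆₅Fe₀.₃₅)CaSi₂O₆: 0.65×24.305 + 0.35×55.845 + 1×40.078 + 2×28.085 + 6×15.999 = 227.586 g/mol.
Mass of Si per formula unit: 2 × 28.085 = 56.170 g.
Weight fraction Si = 56.170 / 227.586 = 0.2468.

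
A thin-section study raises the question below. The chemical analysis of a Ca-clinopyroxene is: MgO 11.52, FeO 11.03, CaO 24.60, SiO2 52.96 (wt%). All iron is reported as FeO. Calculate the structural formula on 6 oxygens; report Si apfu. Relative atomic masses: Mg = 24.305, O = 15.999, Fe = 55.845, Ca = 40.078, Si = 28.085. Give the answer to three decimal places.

2.003 Si apfu

MgO (M=40.304): mol = 0.28583; Mg = 0.28583, O = 0.28583.
FeO (M=71.844): mol = 0.15353; Fe = 0.15353, O = 0.15353.
CaO (M=56.077): mol = 0.43868; Ca = 0.43868, O = 0.43868.
SiO2 (M=60.083): mol = 0.88145; Si = 0.88145, O = 1.76290.
ΣO = 2.64094; factor = 6/ΣO = 2.27192.
Si apfu = 0.88145 × 2.27192 = 2.003.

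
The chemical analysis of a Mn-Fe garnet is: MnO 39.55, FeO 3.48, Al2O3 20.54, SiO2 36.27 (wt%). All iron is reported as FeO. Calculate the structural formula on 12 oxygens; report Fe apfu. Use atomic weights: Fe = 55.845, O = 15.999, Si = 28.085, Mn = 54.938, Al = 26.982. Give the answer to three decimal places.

39.55 wt% MnO ÷ 70.937 g/mol = 0.55754 mol, giving 0.55754 Mn and 0.55754 O.
3.48 wt% FeO ÷ 71.844 g/mol = 0.04844 mol, giving 0.04844 Fe and 0.04844 O.
20.54 wt% Al2O3 ÷ 101.961 g/mol = 0.20145 mol, giving 0.40290 Al and 0.60435 O.
36.27 wt% SiO2 ÷ 60.083 g/mol = 0.60366 mol, giving 0.60366 Si and 1.20732 O.
Oxygen sums to 2.41765; scaling by 12/2.41765 = 4.96350 puts the formula on 12 O.
Fe: 0.04844 × 4.96350 = 0.240 atoms per formula unit.

0.240 Fe apfu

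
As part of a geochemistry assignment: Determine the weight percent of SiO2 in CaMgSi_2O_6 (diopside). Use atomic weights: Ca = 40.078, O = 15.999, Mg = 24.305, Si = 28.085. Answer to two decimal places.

55.49 wt%

M(CaMgSi_2O_6) = 216.547 g/mol; M(SiO2) = 60.083 g/mol.
Moles SiO2 per formula unit = 2 Si ÷ 1 = 2.0000.
SiO2 fraction = (2.0000 × 60.083) / 216.547 = 120.166/216.547 = 0.5549.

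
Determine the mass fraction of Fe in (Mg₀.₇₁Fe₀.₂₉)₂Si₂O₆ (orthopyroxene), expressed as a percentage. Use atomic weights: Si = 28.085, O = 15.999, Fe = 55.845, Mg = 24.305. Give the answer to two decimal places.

M((Mg₀.₇₁Fe₀.₂₉)₂Si₂O₆) = 219.067 g/mol.
Fe contributes 0.58 × 55.845 = 32.390 g per mole.
32.390/219.067 = 0.1479 → 14.79%.

14.79 wt%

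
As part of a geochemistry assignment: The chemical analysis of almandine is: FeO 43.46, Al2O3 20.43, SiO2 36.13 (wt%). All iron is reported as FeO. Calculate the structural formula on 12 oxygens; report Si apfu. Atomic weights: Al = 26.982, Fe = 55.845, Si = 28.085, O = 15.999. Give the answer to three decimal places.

2.996 Si apfu

FeO: 43.46/71.844 = 0.60492 mol → 0.60492 mol Fe, 0.60492 mol O.
Al2O3: 20.43/101.961 = 0.20037 mol → 0.40074 mol Al, 0.60111 mol O.
SiO2: 36.13/60.083 = 0.60133 mol → 0.60133 mol Si, 1.20266 mol O.
Total oxygen = 2.40869 mol. Normalization factor = 12/2.40869 = 4.98196.
Si per 12 O = 0.60133 × 4.98196 = 2.996.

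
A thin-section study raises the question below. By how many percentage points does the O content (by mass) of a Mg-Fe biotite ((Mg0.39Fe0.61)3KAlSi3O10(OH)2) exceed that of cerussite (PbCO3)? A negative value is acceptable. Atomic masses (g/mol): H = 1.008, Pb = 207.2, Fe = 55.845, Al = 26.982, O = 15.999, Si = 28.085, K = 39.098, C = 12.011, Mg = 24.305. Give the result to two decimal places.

22.46 percentage points

First mineral: 191.988 g O in 474.972 g formula = 40.42 wt% O.
Second mineral: 47.997 g O in 267.208 g formula = 17.96 wt% O.
40.42% − 17.96% gives a difference of 22.46 percentage points.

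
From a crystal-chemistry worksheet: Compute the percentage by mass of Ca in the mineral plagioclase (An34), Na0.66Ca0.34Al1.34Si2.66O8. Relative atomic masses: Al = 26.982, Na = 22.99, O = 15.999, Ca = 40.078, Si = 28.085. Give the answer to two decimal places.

Molar mass of Na0.66Ca0.34Al1.34Si2.66O8: 0.66·22.99 + 0.34·40.078 + 1.34·26.982 + 2.66·28.085 + 8·15.999 = 267.654 g/mol.
Mass of Ca per formula unit: 0.34 × 40.078 = 13.627 g.
Weight fraction Ca = 13.627 / 267.654 = 0.0509.

5.09 wt%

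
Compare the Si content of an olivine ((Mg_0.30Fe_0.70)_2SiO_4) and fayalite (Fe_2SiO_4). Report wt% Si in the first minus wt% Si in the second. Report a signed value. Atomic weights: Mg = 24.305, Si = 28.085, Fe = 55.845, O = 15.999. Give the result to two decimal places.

First mineral: 28.085 g Si in 184.847 g formula = 15.19 wt% Si.
Second mineral: 28.085 g Si in 203.771 g formula = 13.78 wt% Si.
15.19% − 13.78% gives a difference of 1.41 percentage points.

1.41 percentage points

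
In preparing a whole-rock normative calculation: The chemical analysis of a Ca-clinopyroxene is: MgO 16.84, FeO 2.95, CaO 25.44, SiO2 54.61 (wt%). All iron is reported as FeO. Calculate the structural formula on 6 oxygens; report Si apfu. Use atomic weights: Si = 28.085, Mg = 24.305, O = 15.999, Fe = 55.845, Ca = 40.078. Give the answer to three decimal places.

1.997 Si apfu

16.84 wt% MgO ÷ 40.304 g/mol = 0.41782 mol, giving 0.41782 Mg and 0.41782 O.
2.95 wt% FeO ÷ 71.844 g/mol = 0.04106 mol, giving 0.04106 Fe and 0.04106 O.
25.44 wt% CaO ÷ 56.077 g/mol = 0.45366 mol, giving 0.45366 Ca and 0.45366 O.
54.61 wt% SiO2 ÷ 60.083 g/mol = 0.90891 mol, giving 0.90891 Si and 1.81782 O.
Oxygen sums to 2.73036; scaling by 6/2.73036 = 2.19751 puts the formula on 6 O.
Si: 0.90891 × 2.19751 = 1.997 atoms per formula unit.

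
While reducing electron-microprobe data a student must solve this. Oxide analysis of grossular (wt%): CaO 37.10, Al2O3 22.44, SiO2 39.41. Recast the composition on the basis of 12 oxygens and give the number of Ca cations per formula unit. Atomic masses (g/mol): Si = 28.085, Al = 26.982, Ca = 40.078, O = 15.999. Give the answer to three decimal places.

3.014 Ca apfu

CaO (M=56.077): mol = 0.66159; Ca = 0.66159, O = 0.66159.
Al2O3 (M=101.961): mol = 0.22008; Al = 0.44016, O = 0.66024.
SiO2 (M=60.083): mol = 0.65593; Si = 0.65593, O = 1.31186.
ΣO = 2.63369; factor = 12/ΣO = 4.55634.
Ca apfu = 0.66159 × 4.55634 = 3.014.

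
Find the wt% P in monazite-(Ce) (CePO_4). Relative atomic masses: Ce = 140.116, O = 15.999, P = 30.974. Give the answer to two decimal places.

M(CePO_4) = 235.086 g/mol.
P contributes 1 × 30.974 = 30.974 g per mole.
30.974/235.086 = 0.1318 → 13.18%.

13.18 weight percent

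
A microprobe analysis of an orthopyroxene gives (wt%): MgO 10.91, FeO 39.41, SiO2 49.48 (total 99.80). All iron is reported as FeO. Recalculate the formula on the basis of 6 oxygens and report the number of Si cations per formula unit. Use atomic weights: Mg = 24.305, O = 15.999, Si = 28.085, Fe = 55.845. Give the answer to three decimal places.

2.003 Si apfu

10.91 wt% MgO ÷ 40.304 g/mol = 0.27069 mol, giving 0.27069 Mg and 0.27069 O.
39.41 wt% FeO ÷ 71.844 g/mol = 0.54855 mol, giving 0.54855 Fe and 0.54855 O.
49.48 wt% SiO2 ÷ 60.083 g/mol = 0.82353 mol, giving 0.82353 Si and 1.64706 O.
Oxygen sums to 2.46630; scaling by 6/2.46630 = 2.43279 puts the formula on 6 O.
Si: 0.82353 × 2.43279 = 2.003 atoms per formula unit.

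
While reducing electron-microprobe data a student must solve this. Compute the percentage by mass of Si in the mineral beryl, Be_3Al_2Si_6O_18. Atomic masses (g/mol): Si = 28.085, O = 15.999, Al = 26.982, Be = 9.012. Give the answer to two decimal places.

31.35 mass %

M(Be_3Al_2Si_6O_18) = 537.492 g/mol.
Si contributes 6 × 28.085 = 168.510 g per mole.
168.510/537.492 = 0.3135 → 31.35%.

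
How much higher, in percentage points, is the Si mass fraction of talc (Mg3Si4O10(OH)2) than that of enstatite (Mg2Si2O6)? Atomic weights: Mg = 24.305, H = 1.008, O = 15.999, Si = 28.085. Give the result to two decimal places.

Si in Mg3Si4O10(OH)2: molar mass 379.259 g/mol; 4×28.085 = 112.340 g → 29.62 wt%.
Si in Mg2Si2O6: molar mass 200.774 g/mol; 2×28.085 = 56.170 g → 27.98 wt%.
Difference = 29.62 − 27.98 = 1.64 percentage points.

1.64 percentage points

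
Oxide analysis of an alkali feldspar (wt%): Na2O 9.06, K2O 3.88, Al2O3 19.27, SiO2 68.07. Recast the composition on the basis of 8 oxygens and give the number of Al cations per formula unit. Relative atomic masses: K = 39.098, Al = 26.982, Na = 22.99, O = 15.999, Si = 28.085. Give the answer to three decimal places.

1.001 Al apfu

Na2O: 9.06/61.979 = 0.14618 mol → 0.29236 mol Na, 0.14618 mol O.
K2O: 3.88/94.195 = 0.04119 mol → 0.08238 mol K, 0.04119 mol O.
Al2O3: 19.27/101.961 = 0.18899 mol → 0.37798 mol Al, 0.56697 mol O.
SiO2: 68.07/60.083 = 1.13293 mol → 1.13293 mol Si, 2.26586 mol O.
Total oxygen = 3.02020 mol. Normalization factor = 8/3.02020 = 2.64883.
Al per 8 O = 0.37798 × 2.64883 = 1.001.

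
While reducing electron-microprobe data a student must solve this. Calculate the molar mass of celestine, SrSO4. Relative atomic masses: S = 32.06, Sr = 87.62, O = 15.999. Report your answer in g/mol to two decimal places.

183.68 g/mol

Sr: 1 × 87.62 = 87.6200
S: 1 × 32.06 = 32.0600
O: 4 × 15.999 = 63.9960
Summing the contributions gives the formula mass.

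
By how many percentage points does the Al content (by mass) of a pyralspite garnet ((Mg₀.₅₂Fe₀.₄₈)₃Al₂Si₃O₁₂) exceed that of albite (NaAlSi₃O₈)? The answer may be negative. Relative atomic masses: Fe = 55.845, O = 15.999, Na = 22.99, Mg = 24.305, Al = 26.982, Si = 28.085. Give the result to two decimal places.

M((Mg₀.₅₂Fe₀.₄₈)₃Al₂Si₃O₁₂) = 448.540 g/mol, so wt% Al = 53.964/448.540 × 100 = 12.03%.
M(NaAlSi₃O₈) = 262.219 g/mol, so wt% Al = 26.982/262.219 × 100 = 10.29%.
12.03 − 10.29 = 1.74 pp.

1.74 percentage points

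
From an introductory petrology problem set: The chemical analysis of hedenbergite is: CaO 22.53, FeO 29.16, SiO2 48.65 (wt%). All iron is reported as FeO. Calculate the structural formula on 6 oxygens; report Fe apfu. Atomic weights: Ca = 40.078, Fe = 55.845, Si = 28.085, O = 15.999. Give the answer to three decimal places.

1.003 Fe apfu

22.53 wt% CaO ÷ 56.077 g/mol = 0.40177 mol, giving 0.40177 Ca and 0.40177 O.
29.16 wt% FeO ÷ 71.844 g/mol = 0.40588 mol, giving 0.40588 Fe and 0.40588 O.
48.65 wt% SiO2 ÷ 60.083 g/mol = 0.80971 mol, giving 0.80971 Si and 1.61942 O.
Oxygen sums to 2.42707; scaling by 6/2.42707 = 2.47212 puts the formula on 6 O.
Fe: 0.40588 × 2.47212 = 1.003 atoms per formula unit.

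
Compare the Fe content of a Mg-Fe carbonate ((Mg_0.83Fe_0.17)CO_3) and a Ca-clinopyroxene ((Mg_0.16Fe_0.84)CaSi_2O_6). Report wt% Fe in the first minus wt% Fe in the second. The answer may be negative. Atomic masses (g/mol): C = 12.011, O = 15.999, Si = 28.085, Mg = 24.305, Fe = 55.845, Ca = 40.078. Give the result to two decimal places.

First mineral: 9.494 g Fe in 89.675 g formula = 10.59 wt% Fe.
Second mineral: 46.910 g Fe in 243.041 g formula = 19.30 wt% Fe.
10.59% − 19.30% gives a difference of -8.71 percentage points.

-8.71 percentage points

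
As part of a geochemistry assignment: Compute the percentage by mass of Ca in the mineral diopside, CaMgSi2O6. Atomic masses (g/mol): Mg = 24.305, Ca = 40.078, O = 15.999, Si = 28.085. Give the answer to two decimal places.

18.51 weight percent

M(CaMgSi2O6) = 216.547 g/mol.
Ca contributes 1 × 40.078 = 40.078 g per mole.
40.078/216.547 = 0.1851 → 18.51%.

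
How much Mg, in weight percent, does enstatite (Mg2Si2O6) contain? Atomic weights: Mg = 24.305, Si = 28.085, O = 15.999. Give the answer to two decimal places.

24.21 weight percent

M(Mg2Si2O6) = 200.774 g/mol.
Mg contributes 2 × 24.305 = 48.610 g per mole.
48.610/200.774 = 0.2421 → 24.21%.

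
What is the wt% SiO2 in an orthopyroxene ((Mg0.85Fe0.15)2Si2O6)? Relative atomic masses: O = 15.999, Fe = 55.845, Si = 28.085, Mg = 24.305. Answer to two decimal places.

Formula mass = 210.236 g/mol.
2 Si → 2.0000 mol SiO2 per formula unit; M(SiO2) = 60.083, so SiO2 mass = 120.166 g.
120.166/210.236 × 100 = 57.16 wt%.

57.16 wt%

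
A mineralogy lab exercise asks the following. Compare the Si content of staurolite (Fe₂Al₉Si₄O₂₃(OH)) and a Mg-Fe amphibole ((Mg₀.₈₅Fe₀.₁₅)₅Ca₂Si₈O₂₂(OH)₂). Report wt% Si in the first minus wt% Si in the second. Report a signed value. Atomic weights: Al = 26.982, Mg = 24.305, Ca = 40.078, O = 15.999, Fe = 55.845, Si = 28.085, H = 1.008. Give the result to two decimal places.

M(Fe₂Al₉Si₄O₂₃(OH)) = 851.852 g/mol, so wt% Si = 112.340/851.852 × 100 = 13.19%.
M((Mg₀.₈₅Fe₀.₁₅)₅Ca₂Si₈O₂₂(OH)₂) = 836.008 g/mol, so wt% Si = 224.680/836.008 × 100 = 26.88%.
13.19 − 26.88 = -13.69 pp.

-13.69 percentage points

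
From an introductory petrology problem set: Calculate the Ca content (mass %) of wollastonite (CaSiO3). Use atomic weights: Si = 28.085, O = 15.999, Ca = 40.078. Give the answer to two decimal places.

Molar mass of CaSiO3: 1·40.078 + 1·28.085 + 3·15.999 = 116.160 g/mol.
Mass of Ca per formula unit: 1 × 40.078 = 40.078 g.
Weight fraction Ca = 40.078 / 116.160 = 0.3450.

34.50 mass %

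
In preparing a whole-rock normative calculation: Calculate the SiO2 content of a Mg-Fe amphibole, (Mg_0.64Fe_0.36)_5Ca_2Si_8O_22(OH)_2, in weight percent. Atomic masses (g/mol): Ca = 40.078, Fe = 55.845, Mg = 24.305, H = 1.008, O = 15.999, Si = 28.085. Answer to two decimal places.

Molar mass of (Mg_0.64Fe_0.36)_5Ca_2Si_8O_22(OH)_2 = 3.20×24.305 + 1.80×55.845 + 2×40.078 + 8×28.085 + 24×15.999 + 2×1.008 = 869.125 g/mol.
Each formula unit contains 8 Si, equivalent to 8/1 = 8.0000 mol SiO2.
M(SiO2) = 1×28.085 + 2×15.999 = 60.083 g/mol.
Mass of SiO2 per formula unit = 8.0000 × 60.083 = 480.664 g.
SiO2 wt% = 480.664 / 869.125 × 100 = 55.30%.

55.30 wt%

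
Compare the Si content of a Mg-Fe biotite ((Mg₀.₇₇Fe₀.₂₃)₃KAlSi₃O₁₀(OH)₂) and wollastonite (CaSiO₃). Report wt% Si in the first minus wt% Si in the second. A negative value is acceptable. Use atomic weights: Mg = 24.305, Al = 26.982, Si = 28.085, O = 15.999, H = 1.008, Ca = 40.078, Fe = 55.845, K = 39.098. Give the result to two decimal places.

M((Mg₀.₇₇Fe₀.₂₃)₃KAlSi₃O₁₀(OH)₂) = 439.017 g/mol, so wt% Si = 84.255/439.017 × 100 = 19.19%.
M(CaSiO₃) = 116.160 g/mol, so wt% Si = 28.085/116.160 × 100 = 24.18%.
19.19 − 24.18 = -4.99 pp.

-4.99 percentage points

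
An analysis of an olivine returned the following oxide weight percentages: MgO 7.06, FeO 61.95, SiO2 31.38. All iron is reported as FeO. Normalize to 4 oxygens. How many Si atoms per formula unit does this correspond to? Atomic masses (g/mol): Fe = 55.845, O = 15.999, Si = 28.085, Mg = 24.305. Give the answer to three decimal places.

MgO: 7.06/40.304 = 0.17517 mol → 0.17517 mol Mg, 0.17517 mol O.
FeO: 61.95/71.844 = 0.86228 mol → 0.86228 mol Fe, 0.86228 mol O.
SiO2: 31.38/60.083 = 0.52228 mol → 0.52228 mol Si, 1.04456 mol O.
Total oxygen = 2.08201 mol. Normalization factor = 4/2.08201 = 1.92122.
Si per 4 O = 0.52228 × 1.92122 = 1.003.

1.003 Si apfu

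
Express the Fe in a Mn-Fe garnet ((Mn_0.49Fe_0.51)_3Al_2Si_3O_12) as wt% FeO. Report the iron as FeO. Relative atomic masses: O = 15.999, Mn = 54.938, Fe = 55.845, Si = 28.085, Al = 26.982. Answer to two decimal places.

M((Mn_0.49Fe_0.51)_3Al_2Si_3O_12) = 496.409 g/mol; M(FeO) = 71.844 g/mol.
Moles FeO per formula unit = 1.53 Fe ÷ 1 = 1.5300.
FeO fraction = (1.5300 × 71.844) / 496.409 = 109.921/496.409 = 0.2214.

22.14 wt%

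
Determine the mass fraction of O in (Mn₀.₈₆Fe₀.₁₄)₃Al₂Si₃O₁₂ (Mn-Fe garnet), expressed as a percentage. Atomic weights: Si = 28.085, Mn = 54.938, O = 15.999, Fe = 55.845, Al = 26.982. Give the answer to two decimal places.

38.75 weight percent

M((Mn₀.₈₆Fe₀.₁₄)₃Al₂Si₃O₁₂) = 495.402 g/mol.
O contributes 12 × 15.999 = 191.988 g per mole.
191.988/495.402 = 0.3875 → 38.75%.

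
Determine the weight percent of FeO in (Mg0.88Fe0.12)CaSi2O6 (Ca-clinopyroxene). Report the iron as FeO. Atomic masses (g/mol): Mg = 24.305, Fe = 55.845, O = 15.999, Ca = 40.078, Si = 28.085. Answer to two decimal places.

Formula mass = 220.332 g/mol.
0.12 Fe → 0.1200 mol FeO per formula unit; M(FeO) = 71.844, so FeO mass = 8.621 g.
8.621/220.332 × 100 = 3.91 wt%.

3.91 wt%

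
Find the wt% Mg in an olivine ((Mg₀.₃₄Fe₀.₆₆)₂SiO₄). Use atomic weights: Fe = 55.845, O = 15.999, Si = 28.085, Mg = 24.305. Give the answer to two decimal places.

9.06 mass %

Formula mass = 0.68·24.305 + 1.32·55.845 + 1·28.085 + 4·15.999 = 182.324 g/mol, of which 16.527 g is Mg.
So Mg makes up 16.527/182.324 = 0.0906 of the mass, i.e. 9.06%.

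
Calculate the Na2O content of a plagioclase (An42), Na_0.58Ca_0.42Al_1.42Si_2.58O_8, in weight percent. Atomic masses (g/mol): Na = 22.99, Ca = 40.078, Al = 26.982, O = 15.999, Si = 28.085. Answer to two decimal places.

6.68 wt%

M(Na_0.58Ca_0.42Al_1.42Si_2.58O_8) = 268.933 g/mol; M(Na2O) = 61.979 g/mol.
Moles Na2O per formula unit = 0.58 Na ÷ 2 = 0.2900.
Na2O fraction = (0.2900 × 61.979) / 268.933 = 17.974/268.933 = 0.0668.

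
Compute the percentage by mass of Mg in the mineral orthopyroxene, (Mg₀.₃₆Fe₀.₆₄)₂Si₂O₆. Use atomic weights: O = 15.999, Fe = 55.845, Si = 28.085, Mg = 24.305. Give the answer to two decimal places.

Molar mass of (Mg₀.₃₆Fe₀.₆₄)₂Si₂O₆: 0.72×24.305 + 1.28×55.845 + 2×28.085 + 6×15.999 = 241.145 g/mol.
Mass of Mg per formula unit: 0.72 × 24.305 = 17.500 g.
Weight fraction Mg = 17.500 / 241.145 = 0.0726.

7.26 weight percent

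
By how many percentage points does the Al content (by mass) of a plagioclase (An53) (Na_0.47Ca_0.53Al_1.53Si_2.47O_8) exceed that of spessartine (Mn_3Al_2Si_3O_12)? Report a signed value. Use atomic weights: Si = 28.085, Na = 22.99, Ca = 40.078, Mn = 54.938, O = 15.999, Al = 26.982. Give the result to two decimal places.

First mineral: 41.282 g Al in 270.691 g formula = 15.25 wt% Al.
Second mineral: 53.964 g Al in 495.021 g formula = 10.90 wt% Al.
15.25% − 10.90% gives a difference of 4.35 percentage points.

4.35 percentage points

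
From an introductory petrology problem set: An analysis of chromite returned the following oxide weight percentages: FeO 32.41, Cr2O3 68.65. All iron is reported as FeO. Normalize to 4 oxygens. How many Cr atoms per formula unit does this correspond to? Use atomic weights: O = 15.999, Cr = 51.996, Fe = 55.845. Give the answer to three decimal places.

2.001 Cr apfu

FeO: 32.41/71.844 = 0.45112 mol → 0.45112 mol Fe, 0.45112 mol O.
Cr2O3: 68.65/151.989 = 0.45168 mol → 0.90336 mol Cr, 1.35504 mol O.
Total oxygen = 1.80616 mol. Normalization factor = 4/1.80616 = 2.21464.
Cr per 4 O = 0.90336 × 2.21464 = 2.001.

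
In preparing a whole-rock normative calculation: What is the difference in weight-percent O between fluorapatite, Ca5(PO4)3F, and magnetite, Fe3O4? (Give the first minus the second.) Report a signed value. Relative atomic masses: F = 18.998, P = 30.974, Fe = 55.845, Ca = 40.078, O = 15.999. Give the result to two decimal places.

O in Ca5(PO4)3F: molar mass 504.298 g/mol; 12×15.999 = 191.988 g → 38.07 wt%.
O in Fe3O4: molar mass 231.531 g/mol; 4×15.999 = 63.996 g → 27.64 wt%.
Difference = 38.07 − 27.64 = 10.43 percentage points.

10.43 percentage points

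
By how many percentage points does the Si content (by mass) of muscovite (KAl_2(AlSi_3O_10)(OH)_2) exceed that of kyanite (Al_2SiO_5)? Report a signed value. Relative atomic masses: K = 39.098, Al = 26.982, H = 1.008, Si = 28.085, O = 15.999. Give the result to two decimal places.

3.82 percentage points

First mineral: 84.255 g Si in 398.303 g formula = 21.15 wt% Si.
Second mineral: 28.085 g Si in 162.044 g formula = 17.33 wt% Si.
21.15% − 17.33% gives a difference of 3.82 percentage points.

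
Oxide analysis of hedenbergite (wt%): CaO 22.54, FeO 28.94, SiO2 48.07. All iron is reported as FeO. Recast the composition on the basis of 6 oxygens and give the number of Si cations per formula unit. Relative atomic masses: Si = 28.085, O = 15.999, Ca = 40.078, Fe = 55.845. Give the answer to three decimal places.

CaO (M=56.077): mol = 0.40195; Ca = 0.40195, O = 0.40195.
FeO (M=71.844): mol = 0.40282; Fe = 0.40282, O = 0.40282.
SiO2 (M=60.083): mol = 0.80006; Si = 0.80006, O = 1.60012.
ΣO = 2.40489; factor = 6/ΣO = 2.49492.
Si apfu = 0.80006 × 2.49492 = 1.996.

1.996 Si apfu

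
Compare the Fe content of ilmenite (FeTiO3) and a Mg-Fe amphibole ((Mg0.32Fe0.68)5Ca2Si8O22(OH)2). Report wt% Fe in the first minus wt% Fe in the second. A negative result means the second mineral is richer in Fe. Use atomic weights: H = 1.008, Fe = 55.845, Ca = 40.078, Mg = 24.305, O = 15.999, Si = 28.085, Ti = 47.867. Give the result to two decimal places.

16.16 percentage points

Fe in FeTiO3: molar mass 151.709 g/mol; 1×55.845 = 55.845 g → 36.81 wt%.
Fe in (Mg0.32Fe0.68)5Ca2Si8O22(OH)2: molar mass 919.589 g/mol; 3.40×55.845 = 189.873 g → 20.65 wt%.
Difference = 36.81 − 20.65 = 16.16 percentage points.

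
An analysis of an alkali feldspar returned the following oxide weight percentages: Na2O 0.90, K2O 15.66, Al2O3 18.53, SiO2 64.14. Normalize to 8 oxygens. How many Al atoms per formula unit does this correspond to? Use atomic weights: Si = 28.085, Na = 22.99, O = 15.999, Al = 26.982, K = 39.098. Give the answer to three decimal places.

Na2O: 0.90/61.979 = 0.01452 mol → 0.02904 mol Na, 0.01452 mol O.
K2O: 15.66/94.195 = 0.16625 mol → 0.33250 mol K, 0.16625 mol O.
Al2O3: 18.53/101.961 = 0.18174 mol → 0.36348 mol Al, 0.54522 mol O.
SiO2: 64.14/60.083 = 1.06752 mol → 1.06752 mol Si, 2.13504 mol O.
Total oxygen = 2.86103 mol. Normalization factor = 8/2.86103 = 2.79620.
Al per 8 O = 0.36348 × 2.79620 = 1.016.

1.016 Al apfu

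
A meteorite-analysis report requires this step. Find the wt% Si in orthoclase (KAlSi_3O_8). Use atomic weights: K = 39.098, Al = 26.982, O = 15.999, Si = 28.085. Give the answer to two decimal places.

30.27 mass %

Formula mass = 1×39.098 + 1×26.982 + 3×28.085 + 8×15.999 = 278.327 g/mol, of which 84.255 g is Si.
So Si makes up 84.255/278.327 = 0.3027 of the mass, i.e. 30.27%.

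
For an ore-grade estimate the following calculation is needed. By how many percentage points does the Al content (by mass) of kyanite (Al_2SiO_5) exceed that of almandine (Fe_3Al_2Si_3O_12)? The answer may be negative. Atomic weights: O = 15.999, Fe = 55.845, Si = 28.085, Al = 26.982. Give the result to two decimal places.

Al in Al_2SiO_5: molar mass 162.044 g/mol; 2×26.982 = 53.964 g → 33.30 wt%.
Al in Fe_3Al_2Si_3O_12: molar mass 497.742 g/mol; 2×26.982 = 53.964 g → 10.84 wt%.
Difference = 33.30 − 10.84 = 22.46 percentage points.

22.46 percentage points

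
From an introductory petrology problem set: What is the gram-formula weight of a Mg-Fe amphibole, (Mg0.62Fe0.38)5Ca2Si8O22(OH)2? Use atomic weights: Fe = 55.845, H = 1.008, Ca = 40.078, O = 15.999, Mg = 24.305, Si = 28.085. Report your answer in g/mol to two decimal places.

872.28 g/mol

Mg: 3.10 × 24.305 = 75.3455
Fe: 1.90 × 55.845 = 106.1055
Ca: 2 × 40.078 = 80.1560
Si: 8 × 28.085 = 224.6800
O: 24 × 15.999 = 383.9760
H: 2 × 1.008 = 2.0160
Summing the contributions gives the formula mass.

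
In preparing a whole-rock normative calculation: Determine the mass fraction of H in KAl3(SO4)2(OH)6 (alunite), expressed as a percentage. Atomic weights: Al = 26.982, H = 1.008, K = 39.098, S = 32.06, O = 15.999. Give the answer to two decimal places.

M(KAl3(SO4)2(OH)6) = 414.198 g/mol.
H contributes 6 × 1.008 = 6.048 g per mole.
6.048/414.198 = 0.0146 → 1.46%.

1.46 mass %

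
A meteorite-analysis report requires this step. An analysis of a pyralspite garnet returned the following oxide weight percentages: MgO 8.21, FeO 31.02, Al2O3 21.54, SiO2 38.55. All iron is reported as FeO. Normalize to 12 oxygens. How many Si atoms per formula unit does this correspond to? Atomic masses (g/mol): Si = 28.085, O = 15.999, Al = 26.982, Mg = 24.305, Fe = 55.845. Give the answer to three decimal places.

8.21 wt% MgO ÷ 40.304 g/mol = 0.20370 mol, giving 0.20370 Mg and 0.20370 O.
31.02 wt% FeO ÷ 71.844 g/mol = 0.43177 mol, giving 0.43177 Fe and 0.43177 O.
21.54 wt% Al2O3 ÷ 101.961 g/mol = 0.21126 mol, giving 0.42252 Al and 0.63378 O.
38.55 wt% SiO2 ÷ 60.083 g/mol = 0.64161 mol, giving 0.64161 Si and 1.28322 O.
Oxygen sums to 2.55247; scaling by 12/2.55247 = 4.70133 puts the formula on 12 O.
Si: 0.64161 × 4.70133 = 3.016 atoms per formula unit.

3.016 Si apfu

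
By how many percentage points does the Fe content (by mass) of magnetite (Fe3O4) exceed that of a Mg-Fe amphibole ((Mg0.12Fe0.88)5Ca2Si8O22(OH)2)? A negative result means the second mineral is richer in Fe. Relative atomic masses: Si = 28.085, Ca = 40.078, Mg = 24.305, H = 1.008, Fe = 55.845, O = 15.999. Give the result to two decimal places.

46.53 percentage points

M(Fe3O4) = 231.531 g/mol, so wt% Fe = 167.535/231.531 × 100 = 72.36%.
M((Mg0.12Fe0.88)5Ca2Si8O22(OH)2) = 951.129 g/mol, so wt% Fe = 245.718/951.129 × 100 = 25.83%.
72.36 − 25.83 = 46.53 pp.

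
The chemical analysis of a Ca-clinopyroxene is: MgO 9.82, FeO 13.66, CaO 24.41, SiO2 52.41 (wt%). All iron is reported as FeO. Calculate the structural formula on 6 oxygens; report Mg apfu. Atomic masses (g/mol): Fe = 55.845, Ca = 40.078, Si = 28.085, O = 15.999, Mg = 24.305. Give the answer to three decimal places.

9.82 wt% MgO ÷ 40.304 g/mol = 0.24365 mol, giving 0.24365 Mg and 0.24365 O.
13.66 wt% FeO ÷ 71.844 g/mol = 0.19013 mol, giving 0.19013 Fe and 0.19013 O.
24.41 wt% CaO ÷ 56.077 g/mol = 0.43529 mol, giving 0.43529 Ca and 0.43529 O.
52.41 wt% SiO2 ÷ 60.083 g/mol = 0.87229 mol, giving 0.87229 Si and 1.74458 O.
Oxygen sums to 2.61365; scaling by 6/2.61365 = 2.29564 puts the formula on 6 O.
Mg: 0.24365 × 2.29564 = 0.559 atoms per formula unit.

0.559 Mg apfu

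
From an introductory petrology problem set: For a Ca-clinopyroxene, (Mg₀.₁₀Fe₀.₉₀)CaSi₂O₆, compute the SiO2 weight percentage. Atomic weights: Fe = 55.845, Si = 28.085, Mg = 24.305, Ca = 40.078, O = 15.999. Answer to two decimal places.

49.06 wt%

Molar mass of (Mg₀.₁₀Fe₀.₉₀)CaSi₂O₆ = 0.10×24.305 + 0.90×55.845 + 1×40.078 + 2×28.085 + 6×15.999 = 244.933 g/mol.
Each formula unit contains 2 Si, equivalent to 2/1 = 2.0000 mol SiO2.
M(SiO2) = 1×28.085 + 2×15.999 = 60.083 g/mol.
Mass of SiO2 per formula unit = 2.0000 × 60.083 = 120.166 g.
SiO2 wt% = 120.166 / 244.933 × 100 = 49.06%.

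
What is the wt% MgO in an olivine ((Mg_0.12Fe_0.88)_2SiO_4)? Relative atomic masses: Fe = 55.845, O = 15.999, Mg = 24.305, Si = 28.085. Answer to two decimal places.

4.93 wt%

Formula mass = 196.201 g/mol.
0.24 Mg → 0.2400 mol MgO per formula unit; M(MgO) = 40.304, so MgO mass = 9.673 g.
9.673/196.201 × 100 = 4.93 wt%.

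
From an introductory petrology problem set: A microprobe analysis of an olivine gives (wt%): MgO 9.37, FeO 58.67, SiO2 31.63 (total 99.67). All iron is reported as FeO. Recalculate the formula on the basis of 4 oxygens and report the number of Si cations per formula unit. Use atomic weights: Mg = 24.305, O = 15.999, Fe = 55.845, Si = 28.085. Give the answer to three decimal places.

1.002 Si apfu

MgO (M=40.304): mol = 0.23248; Mg = 0.23248, O = 0.23248.
FeO (M=71.844): mol = 0.81663; Fe = 0.81663, O = 0.81663.
SiO2 (M=60.083): mol = 0.52644; Si = 0.52644, O = 1.05288.
ΣO = 2.10199; factor = 4/ΣO = 1.90296.
Si apfu = 0.52644 × 1.90296 = 1.002.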